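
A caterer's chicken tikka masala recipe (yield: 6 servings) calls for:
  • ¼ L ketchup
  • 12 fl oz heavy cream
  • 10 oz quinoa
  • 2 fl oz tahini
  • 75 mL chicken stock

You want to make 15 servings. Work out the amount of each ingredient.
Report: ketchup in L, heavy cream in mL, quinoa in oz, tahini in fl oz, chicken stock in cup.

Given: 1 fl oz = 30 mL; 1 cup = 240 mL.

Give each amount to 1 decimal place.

Scaling factor: 15/6 = 5/2 = 2.5.
ketchup: 0.25 L × 5/2 ≈ 0.6 L
heavy cream: 12 fl oz × 5/2 × 30 mL/fl oz = 900.0 mL
quinoa: 10 oz × 5/2 = 25.0 oz
tahini: 2 fl oz × 5/2 = 5.0 fl oz
chicken stock: 75 mL × 5/2 ÷ 240 mL/cup ≈ 0.8 cup

ketchup: 0.6 L; heavy cream: 900.0 mL; quinoa: 25.0 oz; tahini: 5.0 fl oz; chicken stock: 0.8 cup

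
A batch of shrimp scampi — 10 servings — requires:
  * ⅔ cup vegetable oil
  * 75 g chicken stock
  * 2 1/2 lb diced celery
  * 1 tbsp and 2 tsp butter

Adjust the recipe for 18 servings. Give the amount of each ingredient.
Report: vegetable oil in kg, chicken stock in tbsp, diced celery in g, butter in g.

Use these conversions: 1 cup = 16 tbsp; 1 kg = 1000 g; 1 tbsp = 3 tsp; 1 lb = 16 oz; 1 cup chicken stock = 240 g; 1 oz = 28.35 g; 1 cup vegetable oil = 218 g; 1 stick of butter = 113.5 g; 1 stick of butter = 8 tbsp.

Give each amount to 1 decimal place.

Scaling factor: 18/10 = 9/5 = 1.8.
vegetable oil: 2/3 cup × 9/5 × 218 g/cup ÷ 1000 g/kg ≈ 0.3 kg
chicken stock: 75 g × 9/5 ÷ 240 g/cup × 16 tbsp/cup = 9.0 tbsp
diced celery: 2.5 lb × 9/5 × 16 oz/lb × 28.35 g/oz = 2041.2 g
butter: (1 tbsp + 2 tsp = 5/3 tbsp) × 9/5 ÷ 8 tbsp/stick × 113.5 g/stick ≈ 42.6 g

vegetable oil: 0.3 kg; chicken stock: 9.0 tbsp; diced celery: 2041.2 g; butter: 42.6 g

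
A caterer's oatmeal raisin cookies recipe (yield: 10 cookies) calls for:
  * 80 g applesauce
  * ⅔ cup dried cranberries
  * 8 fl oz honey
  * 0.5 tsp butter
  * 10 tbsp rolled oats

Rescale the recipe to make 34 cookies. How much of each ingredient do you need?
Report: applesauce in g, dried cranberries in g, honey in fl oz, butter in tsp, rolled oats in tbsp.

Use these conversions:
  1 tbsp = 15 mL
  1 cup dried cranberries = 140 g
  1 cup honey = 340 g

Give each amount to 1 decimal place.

Scaling factor: 34/10 = 17/5 = 3.4.
applesauce: 80 g × 17/5 = 272.0 g
dried cranberries: 2/3 cup × 17/5 × 140 g/cup ≈ 317.3 g
honey: 8 fl oz × 17/5 = 27.2 fl oz
butter: 0.5 tsp × 17/5 = 1.7 tsp
rolled oats: 10 tbsp × 17/5 = 34.0 tbsp

applesauce: 272.0 g; dried cranberries: 317.3 g; honey: 27.2 fl oz; butter: 1.7 tsp; rolled oats: 34.0 tbsp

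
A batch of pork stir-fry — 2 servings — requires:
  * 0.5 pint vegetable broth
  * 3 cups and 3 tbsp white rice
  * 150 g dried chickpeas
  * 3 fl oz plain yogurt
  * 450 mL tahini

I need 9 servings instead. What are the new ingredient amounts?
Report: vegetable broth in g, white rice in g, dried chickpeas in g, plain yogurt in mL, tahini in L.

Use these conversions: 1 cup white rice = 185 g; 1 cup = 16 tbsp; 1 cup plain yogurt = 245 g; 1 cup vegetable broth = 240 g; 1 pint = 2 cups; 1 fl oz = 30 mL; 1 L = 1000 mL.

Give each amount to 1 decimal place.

Scaling factor: 9/2 = 4.5.
vegetable broth: 0.5 pint × 9/2 × 2 cup/pint × 240 g/cup = 1080.0 g
white rice: (3 cup + 3 tbsp = 3.1875 cup) × 9/2 × 185 g/cup ≈ 2653.6 g
dried chickpeas: 150 g × 9/2 = 675.0 g
plain yogurt: 3 fl oz × 9/2 × 30 mL/fl oz = 405.0 mL
tahini: 450 mL × 9/2 ÷ 1000 mL/L ≈ 2.0 L

vegetable broth: 1080.0 g; white rice: 2653.6 g; dried chickpeas: 675.0 g; plain yogurt: 405.0 mL; tahini: 2.0 L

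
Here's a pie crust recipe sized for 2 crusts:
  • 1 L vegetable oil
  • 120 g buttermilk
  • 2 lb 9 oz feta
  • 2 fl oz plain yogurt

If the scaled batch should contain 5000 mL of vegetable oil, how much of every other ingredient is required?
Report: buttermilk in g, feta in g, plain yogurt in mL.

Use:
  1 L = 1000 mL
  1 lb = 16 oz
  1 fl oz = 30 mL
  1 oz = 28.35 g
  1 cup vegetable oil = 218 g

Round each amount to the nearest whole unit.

The original recipe has 1000 mL of vegetable oil, so the scaling factor is 5000 ÷ 1000 = 5.
buttermilk: 120 g × 5 = 600 g
feta: (2 lb + 9 oz = 2.5625 lb) × 5 × 16 oz/lb × 28.35 g/oz ≈ 5812 g
plain yogurt: 2 fl oz × 5 × 30 mL/fl oz = 300 mL

buttermilk: 600 g; feta: 5812 g; plain yogurt: 300 mL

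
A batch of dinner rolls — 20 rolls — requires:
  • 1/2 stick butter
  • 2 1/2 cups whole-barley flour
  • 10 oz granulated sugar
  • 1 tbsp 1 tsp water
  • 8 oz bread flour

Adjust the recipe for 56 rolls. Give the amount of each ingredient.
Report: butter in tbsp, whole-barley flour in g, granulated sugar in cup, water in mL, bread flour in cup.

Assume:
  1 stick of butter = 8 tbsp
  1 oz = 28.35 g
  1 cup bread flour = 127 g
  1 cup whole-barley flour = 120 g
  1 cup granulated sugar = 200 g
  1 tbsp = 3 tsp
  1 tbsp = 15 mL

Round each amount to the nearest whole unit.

Scaling factor: 56/20 = 14/5 = 2.8.
butter: 0.5 stick × 14/5 × 8 tbsp/stick ≈ 11 tbsp
whole-barley flour: 2.5 cup × 14/5 × 120 g/cup = 840 g
granulated sugar: 10 oz × 14/5 × 28.35 g/oz ÷ 200 g/cup ≈ 4 cup
water: (1 tbsp + 1 tsp = 4/3 tbsp) × 14/5 × 15 mL/tbsp = 56 mL
bread flour: 8 oz × 14/5 × 28.35 g/oz ÷ 127 g/cup ≈ 5 cup

butter: 11 tbsp; whole-barley flour: 840 g; granulated sugar: 4 cup; water: 56 mL; bread flour: 5 cup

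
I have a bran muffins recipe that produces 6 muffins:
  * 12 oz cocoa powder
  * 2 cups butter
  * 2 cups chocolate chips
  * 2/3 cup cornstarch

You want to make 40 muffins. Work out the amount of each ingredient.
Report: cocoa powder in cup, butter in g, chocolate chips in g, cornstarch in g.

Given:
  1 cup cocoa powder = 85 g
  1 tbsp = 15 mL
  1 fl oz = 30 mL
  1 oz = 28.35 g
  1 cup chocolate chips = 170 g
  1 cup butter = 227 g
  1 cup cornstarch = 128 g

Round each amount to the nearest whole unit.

Scaling factor: 40/6 = 20/3.
cocoa powder: 12 oz × 20/3 × 28.35 g/oz ÷ 85 g/cup ≈ 27 cup
butter: 2 cup × 20/3 × 227 g/cup ≈ 3027 g
chocolate chips: 2 cup × 20/3 × 170 g/cup ≈ 2267 g
cornstarch: 2/3 cup × 20/3 × 128 g/cup ≈ 569 g

cocoa powder: 27 cup; butter: 3027 g; chocolate chips: 2267 g; cornstarch: 569 g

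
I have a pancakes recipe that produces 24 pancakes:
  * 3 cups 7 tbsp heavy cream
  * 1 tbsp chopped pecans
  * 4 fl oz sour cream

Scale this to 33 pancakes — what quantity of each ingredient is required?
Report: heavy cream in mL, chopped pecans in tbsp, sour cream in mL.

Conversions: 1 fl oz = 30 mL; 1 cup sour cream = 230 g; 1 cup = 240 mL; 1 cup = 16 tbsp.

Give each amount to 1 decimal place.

Scaling factor: 33/24 = 11/8 = 1.375.
heavy cream: (3 cup + 7 tbsp = 3.4375 cup) × 11/8 × 240 mL/cup ≈ 1134.4 mL
chopped pecans: 1 tbsp × 11/8 ≈ 1.4 tbsp
sour cream: 4 fl oz × 11/8 × 30 mL/fl oz = 165.0 mL

heavy cream: 1134.4 mL; chopped pecans: 1.4 tbsp; sour cream: 165.0 mL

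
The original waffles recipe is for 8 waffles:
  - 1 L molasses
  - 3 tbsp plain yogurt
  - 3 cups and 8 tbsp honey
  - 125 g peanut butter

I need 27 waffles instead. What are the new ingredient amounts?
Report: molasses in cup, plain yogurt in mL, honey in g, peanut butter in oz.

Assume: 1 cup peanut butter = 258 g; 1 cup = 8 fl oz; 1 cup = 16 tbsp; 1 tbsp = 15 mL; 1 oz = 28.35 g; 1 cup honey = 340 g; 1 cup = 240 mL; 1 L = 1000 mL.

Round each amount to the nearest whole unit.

molasses: 14 cup; plain yogurt: 152 mL; honey: 4016 g; peanut butter: 15 oz

Scaling factor: 27/8 = 3.375.
molasses: 1 L × 27/8 × 1000 mL/L ÷ 240 mL/cup ≈ 14 cup
plain yogurt: 3 tbsp × 27/8 × 15 mL/tbsp ≈ 152 mL
honey: (3 cup + 8 tbsp = 3.5 cup) × 27/8 × 340 g/cup ≈ 4016 g
peanut butter: 125 g × 27/8 ÷ 28.35 g/oz ≈ 15 oz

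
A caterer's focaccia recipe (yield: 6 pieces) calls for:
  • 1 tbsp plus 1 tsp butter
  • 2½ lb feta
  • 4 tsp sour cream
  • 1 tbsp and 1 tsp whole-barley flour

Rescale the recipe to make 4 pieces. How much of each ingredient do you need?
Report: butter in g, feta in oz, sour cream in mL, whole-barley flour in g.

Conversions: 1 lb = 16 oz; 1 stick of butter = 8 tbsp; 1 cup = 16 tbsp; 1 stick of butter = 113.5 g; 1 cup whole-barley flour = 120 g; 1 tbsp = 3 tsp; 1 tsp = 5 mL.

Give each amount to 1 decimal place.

Scaling factor: 4/6 = 2/3.
butter: (1 tbsp + 1 tsp = 4/3 tbsp) × 2/3 ÷ 8 tbsp/stick × 113.5 g/stick ≈ 12.6 g
feta: 2.5 lb × 2/3 × 16 oz/lb ≈ 26.7 oz
sour cream: 4 tsp × 2/3 × 5 mL/tsp ≈ 13.3 mL
whole-barley flour: (1 tbsp + 1 tsp = 4/3 tbsp) × 2/3 ÷ 16 tbsp/cup × 120 g/cup ≈ 6.7 g

butter: 12.6 g; feta: 26.7 oz; sour cream: 13.3 mL; whole-barley flour: 6.7 g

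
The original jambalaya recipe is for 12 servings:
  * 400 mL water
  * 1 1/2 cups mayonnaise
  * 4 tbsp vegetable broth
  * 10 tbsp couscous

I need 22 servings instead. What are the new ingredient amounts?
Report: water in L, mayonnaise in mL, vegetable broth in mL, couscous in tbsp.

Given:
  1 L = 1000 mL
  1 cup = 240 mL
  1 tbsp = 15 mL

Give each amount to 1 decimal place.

Scaling factor: 22/12 = 11/6.
water: 400 mL × 11/6 ÷ 1000 mL/L ≈ 0.7 L
mayonnaise: 1.5 cup × 11/6 × 240 mL/cup = 660.0 mL
vegetable broth: 4 tbsp × 11/6 × 15 mL/tbsp = 110.0 mL
couscous: 10 tbsp × 11/6 ≈ 18.3 tbsp

water: 0.7 L; mayonnaise: 660.0 mL; vegetable broth: 110.0 mL; couscous: 18.3 tbsp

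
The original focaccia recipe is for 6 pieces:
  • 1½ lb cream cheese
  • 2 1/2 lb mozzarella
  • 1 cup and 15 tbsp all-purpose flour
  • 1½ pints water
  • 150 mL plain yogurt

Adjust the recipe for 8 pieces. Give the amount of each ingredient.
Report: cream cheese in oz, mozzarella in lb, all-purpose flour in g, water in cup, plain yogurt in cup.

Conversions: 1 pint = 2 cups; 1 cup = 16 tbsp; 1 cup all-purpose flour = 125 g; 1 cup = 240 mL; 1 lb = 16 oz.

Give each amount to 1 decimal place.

cream cheese: 32.0 oz; mozzarella: 3.3 lb; all-purpose flour: 322.9 g; water: 4.0 cup; plain yogurt: 0.8 cup

Scaling factor: 8/6 = 4/3.
cream cheese: 1.5 lb × 4/3 × 16 oz/lb = 32.0 oz
mozzarella: 2.5 lb × 4/3 ≈ 3.3 lb
all-purpose flour: (1 cup + 15 tbsp = 1.9375 cup) × 4/3 × 125 g/cup ≈ 322.9 g
water: 1.5 pint × 4/3 × 2 cup/pint = 4.0 cup
plain yogurt: 150 mL × 4/3 ÷ 240 mL/cup ≈ 0.8 cup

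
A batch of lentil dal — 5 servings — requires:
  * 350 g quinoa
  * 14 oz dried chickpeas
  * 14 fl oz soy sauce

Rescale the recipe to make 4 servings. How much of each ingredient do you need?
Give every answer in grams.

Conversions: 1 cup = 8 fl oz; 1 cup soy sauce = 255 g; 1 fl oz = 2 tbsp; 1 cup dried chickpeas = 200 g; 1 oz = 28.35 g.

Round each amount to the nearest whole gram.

Scaling factor: 4/5 = 0.8.
quinoa: 350 g × 4/5 = 280 g
dried chickpeas: 14 oz × 4/5 × 28.35 g/oz ≈ 318 g
soy sauce: 14 fl oz × 4/5 ÷ 8 fl oz/cup × 255 g/cup = 357 g

quinoa: 280 g; dried chickpeas: 318 g; soy sauce: 357 g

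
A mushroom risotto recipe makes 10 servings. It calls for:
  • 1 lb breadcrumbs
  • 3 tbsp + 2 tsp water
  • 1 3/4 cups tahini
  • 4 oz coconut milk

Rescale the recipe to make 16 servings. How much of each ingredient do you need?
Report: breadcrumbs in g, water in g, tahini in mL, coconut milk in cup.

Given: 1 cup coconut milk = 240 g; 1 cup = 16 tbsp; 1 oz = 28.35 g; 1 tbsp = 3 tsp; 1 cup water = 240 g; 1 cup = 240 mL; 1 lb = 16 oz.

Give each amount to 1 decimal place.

breadcrumbs: 725.8 g; water: 88.0 g; tahini: 672.0 mL; coconut milk: 0.8 cup

Scaling factor: 16/10 = 8/5 = 1.6.
breadcrumbs: 1 lb × 8/5 × 16 oz/lb × 28.35 g/oz ≈ 725.8 g
water: (3 tbsp + 2 tsp = 11/3 tbsp) × 8/5 ÷ 16 tbsp/cup × 240 g/cup = 88.0 g
tahini: 1.75 cup × 8/5 × 240 mL/cup = 672.0 mL
coconut milk: 4 oz × 8/5 × 28.35 g/oz ÷ 240 g/cup ≈ 0.8 cup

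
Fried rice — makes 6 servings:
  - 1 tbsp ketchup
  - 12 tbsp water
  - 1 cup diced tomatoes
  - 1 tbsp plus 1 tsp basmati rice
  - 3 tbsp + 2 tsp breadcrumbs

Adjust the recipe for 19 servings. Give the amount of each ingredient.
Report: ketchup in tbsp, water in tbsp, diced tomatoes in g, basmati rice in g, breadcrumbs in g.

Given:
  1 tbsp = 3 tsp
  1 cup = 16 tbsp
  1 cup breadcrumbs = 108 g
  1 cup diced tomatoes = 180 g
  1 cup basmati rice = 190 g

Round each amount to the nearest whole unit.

ketchup: 3 tbsp; water: 38 tbsp; diced tomatoes: 570 g; basmati rice: 50 g; breadcrumbs: 78 g

Scaling factor: 19/6.
ketchup: 1 tbsp × 19/6 ≈ 3 tbsp
water: 12 tbsp × 19/6 = 38 tbsp
diced tomatoes: 1 cup × 19/6 × 180 g/cup = 570 g
basmati rice: (1 tbsp + 1 tsp = 4/3 tbsp) × 19/6 ÷ 16 tbsp/cup × 190 g/cup ≈ 50 g
breadcrumbs: (3 tbsp + 2 tsp = 11/3 tbsp) × 19/6 ÷ 16 tbsp/cup × 108 g/cup ≈ 78 g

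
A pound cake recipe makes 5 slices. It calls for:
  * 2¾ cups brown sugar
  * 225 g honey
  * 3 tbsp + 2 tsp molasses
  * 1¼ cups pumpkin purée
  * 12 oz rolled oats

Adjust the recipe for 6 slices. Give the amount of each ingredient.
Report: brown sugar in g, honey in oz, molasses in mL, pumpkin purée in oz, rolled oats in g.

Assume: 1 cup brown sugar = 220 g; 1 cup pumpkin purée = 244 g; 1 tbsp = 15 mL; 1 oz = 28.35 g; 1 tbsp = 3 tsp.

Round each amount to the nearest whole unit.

Scaling factor: 6/5 = 1.2.
brown sugar: 2.75 cup × 6/5 × 220 g/cup = 726 g
honey: 225 g × 6/5 ÷ 28.35 g/oz ≈ 10 oz
molasses: (3 tbsp + 2 tsp = 11/3 tbsp) × 6/5 × 15 mL/tbsp = 66 mL
pumpkin purée: 1.25 cup × 6/5 × 244 g/cup ÷ 28.35 g/oz ≈ 13 oz
rolled oats: 12 oz × 6/5 × 28.35 g/oz ≈ 408 g

brown sugar: 726 g; honey: 10 oz; molasses: 66 mL; pumpkin purée: 13 oz; rolled oats: 408 g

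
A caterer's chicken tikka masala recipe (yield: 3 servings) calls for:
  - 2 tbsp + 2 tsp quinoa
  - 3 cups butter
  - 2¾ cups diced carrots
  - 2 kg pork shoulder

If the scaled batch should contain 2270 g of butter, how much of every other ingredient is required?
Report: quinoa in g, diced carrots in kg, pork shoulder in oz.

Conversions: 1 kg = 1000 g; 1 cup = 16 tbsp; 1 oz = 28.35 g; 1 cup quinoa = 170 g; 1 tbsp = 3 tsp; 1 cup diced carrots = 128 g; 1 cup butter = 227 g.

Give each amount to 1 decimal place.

The original recipe has 681 g of butter, so the scaling factor is 2270 ÷ 681 = 10/3.
quinoa: (2 tbsp + 2 tsp = 8/3 tbsp) × 10/3 ÷ 16 tbsp/cup × 170 g/cup ≈ 94.4 g
diced carrots: 2.75 cup × 10/3 × 128 g/cup ÷ 1000 g/kg ≈ 1.2 kg
pork shoulder: 2 kg × 10/3 × 1000 g/kg ÷ 28.35 g/oz ≈ 235.2 oz

quinoa: 94.4 g; diced carrots: 1.2 kg; pork shoulder: 235.2 oz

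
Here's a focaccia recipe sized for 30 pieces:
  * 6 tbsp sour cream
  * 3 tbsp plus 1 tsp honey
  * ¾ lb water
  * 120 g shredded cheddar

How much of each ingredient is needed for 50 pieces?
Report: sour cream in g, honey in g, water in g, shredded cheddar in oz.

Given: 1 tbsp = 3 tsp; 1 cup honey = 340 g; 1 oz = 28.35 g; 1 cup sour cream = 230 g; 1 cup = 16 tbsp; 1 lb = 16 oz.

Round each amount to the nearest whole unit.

sour cream: 144 g; honey: 118 g; water: 567 g; shredded cheddar: 7 oz

Scaling factor: 50/30 = 5/3.
sour cream: 6 tbsp × 5/3 ÷ 16 tbsp/cup × 230 g/cup ≈ 144 g
honey: (3 tbsp + 1 tsp = 10/3 tbsp) × 5/3 ÷ 16 tbsp/cup × 340 g/cup ≈ 118 g
water: 0.75 lb × 5/3 × 16 oz/lb × 28.35 g/oz = 567 g
shredded cheddar: 120 g × 5/3 ÷ 28.35 g/oz ≈ 7 oz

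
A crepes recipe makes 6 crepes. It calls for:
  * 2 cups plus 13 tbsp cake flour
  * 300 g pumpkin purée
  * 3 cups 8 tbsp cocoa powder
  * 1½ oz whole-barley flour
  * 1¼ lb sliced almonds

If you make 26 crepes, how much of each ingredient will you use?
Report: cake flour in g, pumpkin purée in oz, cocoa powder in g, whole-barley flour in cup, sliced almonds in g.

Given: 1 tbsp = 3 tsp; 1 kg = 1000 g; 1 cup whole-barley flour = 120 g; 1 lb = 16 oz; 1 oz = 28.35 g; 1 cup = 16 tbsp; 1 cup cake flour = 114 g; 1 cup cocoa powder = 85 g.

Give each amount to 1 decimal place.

cake flour: 1389.4 g; pumpkin purée: 45.9 oz; cocoa powder: 1289.2 g; whole-barley flour: 1.5 cup; sliced almonds: 2457.0 g

Scaling factor: 26/6 = 13/3.
cake flour: (2 cup + 13 tbsp = 2.8125 cup) × 13/3 × 114 g/cup ≈ 1389.4 g
pumpkin purée: 300 g × 13/3 ÷ 28.35 g/oz ≈ 45.9 oz
cocoa powder: (3 cup + 8 tbsp = 3.5 cup) × 13/3 × 85 g/cup ≈ 1289.2 g
whole-barley flour: 1.5 oz × 13/3 × 28.35 g/oz ÷ 120 g/cup ≈ 1.5 cup
sliced almonds: 1.25 lb × 13/3 × 16 oz/lb × 28.35 g/oz = 2457.0 g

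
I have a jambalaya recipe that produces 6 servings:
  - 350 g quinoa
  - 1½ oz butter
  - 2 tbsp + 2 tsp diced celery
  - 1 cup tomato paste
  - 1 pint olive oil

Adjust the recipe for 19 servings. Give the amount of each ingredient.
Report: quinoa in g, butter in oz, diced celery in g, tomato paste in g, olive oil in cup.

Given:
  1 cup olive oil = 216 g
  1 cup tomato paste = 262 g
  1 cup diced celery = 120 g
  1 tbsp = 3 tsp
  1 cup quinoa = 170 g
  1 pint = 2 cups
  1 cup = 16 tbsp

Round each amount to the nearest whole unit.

quinoa: 1108 g; butter: 5 oz; diced celery: 63 g; tomato paste: 830 g; olive oil: 6 cup

Scaling factor: 19/6.
quinoa: 350 g × 19/6 ≈ 1108 g
butter: 1.5 oz × 19/6 ≈ 5 oz
diced celery: (2 tbsp + 2 tsp = 8/3 tbsp) × 19/6 ÷ 16 tbsp/cup × 120 g/cup ≈ 63 g
tomato paste: 1 cup × 19/6 × 262 g/cup ≈ 830 g
olive oil: 1 pint × 19/6 × 2 cup/pint ≈ 6 cup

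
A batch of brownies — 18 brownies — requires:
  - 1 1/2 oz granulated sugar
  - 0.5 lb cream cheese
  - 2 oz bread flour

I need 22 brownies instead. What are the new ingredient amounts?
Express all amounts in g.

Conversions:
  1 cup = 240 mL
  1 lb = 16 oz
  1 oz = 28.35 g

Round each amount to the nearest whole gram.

Scaling factor: 22/18 = 11/9.
granulated sugar: 1.5 oz × 11/9 × 28.35 g/oz ≈ 52 g
cream cheese: 0.5 lb × 11/9 × 16 oz/lb × 28.35 g/oz ≈ 277 g
bread flour: 2 oz × 11/9 × 28.35 g/oz ≈ 69 g

granulated sugar: 52 g; cream cheese: 277 g; bread flour: 69 g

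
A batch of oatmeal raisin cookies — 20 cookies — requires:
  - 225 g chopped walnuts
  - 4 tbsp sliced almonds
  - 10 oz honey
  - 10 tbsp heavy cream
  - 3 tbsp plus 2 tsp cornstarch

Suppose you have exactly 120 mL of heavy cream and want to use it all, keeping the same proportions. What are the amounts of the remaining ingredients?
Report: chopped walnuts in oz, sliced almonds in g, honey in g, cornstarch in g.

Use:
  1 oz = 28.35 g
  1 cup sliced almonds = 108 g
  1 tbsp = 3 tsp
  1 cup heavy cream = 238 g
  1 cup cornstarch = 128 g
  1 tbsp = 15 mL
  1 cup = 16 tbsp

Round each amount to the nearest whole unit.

chopped walnuts: 6 oz; sliced almonds: 22 g; honey: 227 g; cornstarch: 23 g

The original recipe has 150 mL of heavy cream, so the scaling factor is 120 ÷ 150 = 4/5 = 0.8.
chopped walnuts: 225 g × 4/5 ÷ 28.35 g/oz ≈ 6 oz
sliced almonds: 4 tbsp × 4/5 ÷ 16 tbsp/cup × 108 g/cup ≈ 22 g
honey: 10 oz × 4/5 × 28.35 g/oz ≈ 227 g
cornstarch: (3 tbsp + 2 tsp = 11/3 tbsp) × 4/5 ÷ 16 tbsp/cup × 128 g/cup ≈ 23 g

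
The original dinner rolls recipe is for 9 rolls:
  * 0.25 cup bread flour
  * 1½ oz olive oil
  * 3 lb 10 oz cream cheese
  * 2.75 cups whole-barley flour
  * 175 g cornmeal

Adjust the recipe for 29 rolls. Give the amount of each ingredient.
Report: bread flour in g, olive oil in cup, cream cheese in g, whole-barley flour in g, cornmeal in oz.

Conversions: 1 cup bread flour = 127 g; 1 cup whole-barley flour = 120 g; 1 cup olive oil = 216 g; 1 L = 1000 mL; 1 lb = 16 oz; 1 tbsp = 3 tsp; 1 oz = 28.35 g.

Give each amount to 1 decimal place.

Scaling factor: 29/9.
bread flour: 0.25 cup × 29/9 × 127 g/cup ≈ 102.3 g
olive oil: 1.5 oz × 29/9 × 28.35 g/oz ÷ 216 g/cup ≈ 0.6 cup
cream cheese: (3 lb + 10 oz = 3.625 lb) × 29/9 × 16 oz/lb × 28.35 g/oz = 5298.3 g
whole-barley flour: 2.75 cup × 29/9 × 120 g/cup ≈ 1063.3 g
cornmeal: 175 g × 29/9 ÷ 28.35 g/oz ≈ 19.9 oz

bread flour: 102.3 g; olive oil: 0.6 cup; cream cheese: 5298.3 g; whole-barley flour: 1063.3 g; cornmeal: 19.9 oz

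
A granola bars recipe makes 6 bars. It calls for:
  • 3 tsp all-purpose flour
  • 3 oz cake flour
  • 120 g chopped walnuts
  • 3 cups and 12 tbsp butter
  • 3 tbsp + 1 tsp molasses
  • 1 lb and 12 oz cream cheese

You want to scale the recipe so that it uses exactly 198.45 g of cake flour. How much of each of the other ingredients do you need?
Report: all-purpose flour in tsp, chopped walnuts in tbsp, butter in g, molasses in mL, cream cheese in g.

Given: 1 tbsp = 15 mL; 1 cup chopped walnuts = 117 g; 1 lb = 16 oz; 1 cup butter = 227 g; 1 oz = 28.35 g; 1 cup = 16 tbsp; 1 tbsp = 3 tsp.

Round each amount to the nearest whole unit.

The original recipe has 85.05 g of cake flour, so the scaling factor is 198.45 ÷ 85.05 = 7/3.
all-purpose flour: 3 tsp × 7/3 = 7 tsp
chopped walnuts: 120 g × 7/3 ÷ 117 g/cup × 16 tbsp/cup ≈ 38 tbsp
butter: (3 cup + 12 tbsp = 3.75 cup) × 7/3 × 227 g/cup ≈ 1986 g
molasses: (3 tbsp + 1 tsp = 10/3 tbsp) × 7/3 × 15 mL/tbsp ≈ 117 mL
cream cheese: (1 lb + 12 oz = 1.75 lb) × 7/3 × 16 oz/lb × 28.35 g/oz ≈ 1852 g

all-purpose flour: 7 tsp; chopped walnuts: 38 tbsp; butter: 1986 g; molasses: 117 mL; cream cheese: 1852 g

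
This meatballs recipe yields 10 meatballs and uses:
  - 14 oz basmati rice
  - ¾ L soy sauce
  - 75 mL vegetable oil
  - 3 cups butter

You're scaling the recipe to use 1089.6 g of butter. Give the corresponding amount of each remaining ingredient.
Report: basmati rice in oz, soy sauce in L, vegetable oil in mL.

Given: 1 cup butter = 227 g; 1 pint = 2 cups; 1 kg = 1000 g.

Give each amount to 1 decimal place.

basmati rice: 22.4 oz; soy sauce: 1.2 L; vegetable oil: 120.0 mL

The original recipe has 681 g of butter, so the scaling factor is 1089.6 ÷ 681 = 8/5 = 1.6.
basmati rice: 14 oz × 8/5 = 22.4 oz
soy sauce: 0.75 L × 8/5 = 1.2 L
vegetable oil: 75 mL × 8/5 = 120.0 mL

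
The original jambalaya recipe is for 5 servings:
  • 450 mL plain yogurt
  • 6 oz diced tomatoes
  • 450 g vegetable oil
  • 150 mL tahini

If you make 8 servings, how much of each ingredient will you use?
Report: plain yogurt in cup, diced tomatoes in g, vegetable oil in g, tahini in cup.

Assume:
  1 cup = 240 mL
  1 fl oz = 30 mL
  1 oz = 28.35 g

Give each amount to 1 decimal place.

plain yogurt: 3.0 cup; diced tomatoes: 272.2 g; vegetable oil: 720.0 g; tahini: 1.0 cup

Scaling factor: 8/5 = 1.6.
plain yogurt: 450 mL × 8/5 ÷ 240 mL/cup = 3.0 cup
diced tomatoes: 6 oz × 8/5 × 28.35 g/oz ≈ 272.2 g
vegetable oil: 450 g × 8/5 = 720.0 g
tahini: 150 mL × 8/5 ÷ 240 mL/cup = 1.0 cup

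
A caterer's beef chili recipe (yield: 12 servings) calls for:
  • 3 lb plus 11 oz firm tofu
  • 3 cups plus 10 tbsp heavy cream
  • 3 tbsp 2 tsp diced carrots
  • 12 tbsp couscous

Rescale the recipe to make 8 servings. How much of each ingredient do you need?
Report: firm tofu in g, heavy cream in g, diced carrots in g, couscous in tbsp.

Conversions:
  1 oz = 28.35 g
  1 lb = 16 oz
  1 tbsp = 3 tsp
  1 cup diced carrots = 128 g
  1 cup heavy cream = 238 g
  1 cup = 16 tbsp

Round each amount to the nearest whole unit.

firm tofu: 1115 g; heavy cream: 575 g; diced carrots: 20 g; couscous: 8 tbsp

Scaling factor: 8/12 = 2/3.
firm tofu: (3 lb + 11 oz = 3.6875 lb) × 2/3 × 16 oz/lb × 28.35 g/oz ≈ 1115 g
heavy cream: (3 cup + 10 tbsp = 3.625 cup) × 2/3 × 238 g/cup ≈ 575 g
diced carrots: (3 tbsp + 2 tsp = 11/3 tbsp) × 2/3 ÷ 16 tbsp/cup × 128 g/cup ≈ 20 g
couscous: 12 tbsp × 2/3 = 8 tbsp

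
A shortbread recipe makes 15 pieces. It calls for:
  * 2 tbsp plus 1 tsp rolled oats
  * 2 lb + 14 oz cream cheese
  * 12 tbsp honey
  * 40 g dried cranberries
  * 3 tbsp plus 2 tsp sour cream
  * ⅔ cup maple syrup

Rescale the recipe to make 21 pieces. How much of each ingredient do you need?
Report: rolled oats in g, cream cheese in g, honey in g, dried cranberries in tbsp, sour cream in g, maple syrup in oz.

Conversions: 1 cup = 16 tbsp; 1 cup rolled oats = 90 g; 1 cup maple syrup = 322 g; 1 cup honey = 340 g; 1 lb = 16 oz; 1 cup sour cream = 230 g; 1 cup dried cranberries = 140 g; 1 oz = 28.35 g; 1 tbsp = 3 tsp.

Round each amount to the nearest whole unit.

rolled oats: 18 g; cream cheese: 1826 g; honey: 357 g; dried cranberries: 6 tbsp; sour cream: 74 g; maple syrup: 11 oz

Scaling factor: 21/15 = 7/5 = 1.4.
rolled oats: (2 tbsp + 1 tsp = 7/3 tbsp) × 7/5 ÷ 16 tbsp/cup × 90 g/cup ≈ 18 g
cream cheese: (2 lb + 14 oz = 2.875 lb) × 7/5 × 16 oz/lb × 28.35 g/oz ≈ 1826 g
honey: 12 tbsp × 7/5 ÷ 16 tbsp/cup × 340 g/cup = 357 g
dried cranberries: 40 g × 7/5 ÷ 140 g/cup × 16 tbsp/cup ≈ 6 tbsp
sour cream: (3 tbsp + 2 tsp = 11/3 tbsp) × 7/5 ÷ 16 tbsp/cup × 230 g/cup ≈ 74 g
maple syrup: 2/3 cup × 7/5 × 322 g/cup ÷ 28.35 g/oz ≈ 11 oz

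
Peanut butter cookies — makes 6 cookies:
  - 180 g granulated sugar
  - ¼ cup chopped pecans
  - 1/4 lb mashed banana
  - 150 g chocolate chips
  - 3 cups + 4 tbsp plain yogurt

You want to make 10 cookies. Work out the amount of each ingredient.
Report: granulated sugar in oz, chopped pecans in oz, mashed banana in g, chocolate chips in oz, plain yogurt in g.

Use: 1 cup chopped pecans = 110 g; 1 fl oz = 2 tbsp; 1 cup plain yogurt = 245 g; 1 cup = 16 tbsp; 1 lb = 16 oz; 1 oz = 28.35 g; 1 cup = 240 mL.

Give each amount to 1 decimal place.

granulated sugar: 10.6 oz; chopped pecans: 1.6 oz; mashed banana: 189.0 g; chocolate chips: 8.8 oz; plain yogurt: 1327.1 g

Scaling factor: 10/6 = 5/3.
granulated sugar: 180 g × 5/3 ÷ 28.35 g/oz ≈ 10.6 oz
chopped pecans: 0.25 cup × 5/3 × 110 g/cup ÷ 28.35 g/oz ≈ 1.6 oz
mashed banana: 0.25 lb × 5/3 × 16 oz/lb × 28.35 g/oz = 189.0 g
chocolate chips: 150 g × 5/3 ÷ 28.35 g/oz ≈ 8.8 oz
plain yogurt: (3 cup + 4 tbsp = 3.25 cup) × 5/3 × 245 g/cup ≈ 1327.1 g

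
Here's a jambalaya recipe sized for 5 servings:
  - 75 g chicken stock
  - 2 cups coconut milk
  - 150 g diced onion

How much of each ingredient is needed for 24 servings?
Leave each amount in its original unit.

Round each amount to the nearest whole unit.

Scaling factor: 24/5 = 4.8.
chicken stock: 75 g × 24/5 = 360 g
coconut milk: 2 cup × 24/5 ≈ 10 cup
diced onion: 150 g × 24/5 = 720 g

chicken stock: 360 g; coconut milk: 10 cup; diced onion: 720 g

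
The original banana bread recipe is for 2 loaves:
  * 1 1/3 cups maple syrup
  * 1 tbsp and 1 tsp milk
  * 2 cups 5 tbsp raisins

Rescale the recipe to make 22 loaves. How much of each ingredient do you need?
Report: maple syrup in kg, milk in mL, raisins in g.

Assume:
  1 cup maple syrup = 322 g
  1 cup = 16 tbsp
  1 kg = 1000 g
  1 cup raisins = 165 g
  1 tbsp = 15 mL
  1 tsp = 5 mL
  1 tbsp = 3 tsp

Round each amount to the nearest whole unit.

maple syrup: 5 kg; milk: 220 mL; raisins: 4197 g

Scaling factor: 22/2 = 11.
maple syrup: 4/3 cup × 11 × 322 g/cup ÷ 1000 g/kg ≈ 5 kg
milk: (1 tbsp + 1 tsp = 4/3 tbsp) × 11 × 15 mL/tbsp = 220 mL
raisins: (2 cup + 5 tbsp = 2.3125 cup) × 11 × 165 g/cup ≈ 4197 g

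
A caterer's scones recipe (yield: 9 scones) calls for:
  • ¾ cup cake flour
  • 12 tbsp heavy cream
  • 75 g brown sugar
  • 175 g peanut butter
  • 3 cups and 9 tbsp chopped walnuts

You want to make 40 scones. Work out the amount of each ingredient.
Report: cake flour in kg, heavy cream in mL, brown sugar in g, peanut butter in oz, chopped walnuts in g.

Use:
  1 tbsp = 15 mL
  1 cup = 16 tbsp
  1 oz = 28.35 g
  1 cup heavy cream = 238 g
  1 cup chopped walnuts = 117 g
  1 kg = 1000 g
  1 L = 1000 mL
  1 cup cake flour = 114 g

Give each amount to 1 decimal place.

Scaling factor: 40/9.
cake flour: 0.75 cup × 40/9 × 114 g/cup ÷ 1000 g/kg ≈ 0.4 kg
heavy cream: 12 tbsp × 40/9 × 15 mL/tbsp = 800.0 mL
brown sugar: 75 g × 40/9 ≈ 333.3 g
peanut butter: 175 g × 40/9 ÷ 28.35 g/oz ≈ 27.4 oz
chopped walnuts: (3 cup + 9 tbsp = 3.5625 cup) × 40/9 × 117 g/cup = 1852.5 g

cake flour: 0.4 kg; heavy cream: 800.0 mL; brown sugar: 333.3 g; peanut butter: 27.4 oz; chopped walnuts: 1852.5 g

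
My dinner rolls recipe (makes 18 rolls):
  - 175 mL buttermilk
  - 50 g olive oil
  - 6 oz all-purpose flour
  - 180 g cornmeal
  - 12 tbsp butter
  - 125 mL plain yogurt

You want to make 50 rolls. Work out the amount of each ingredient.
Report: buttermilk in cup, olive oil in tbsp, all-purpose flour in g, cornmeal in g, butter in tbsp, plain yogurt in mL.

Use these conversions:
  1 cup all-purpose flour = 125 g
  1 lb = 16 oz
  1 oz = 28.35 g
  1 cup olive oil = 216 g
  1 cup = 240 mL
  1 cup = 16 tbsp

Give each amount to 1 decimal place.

buttermilk: 2.0 cup; olive oil: 10.3 tbsp; all-purpose flour: 472.5 g; cornmeal: 500.0 g; butter: 33.3 tbsp; plain yogurt: 347.2 mL

Scaling factor: 50/18 = 25/9.
buttermilk: 175 mL × 25/9 ÷ 240 mL/cup ≈ 2.0 cup
olive oil: 50 g × 25/9 ÷ 216 g/cup × 16 tbsp/cup ≈ 10.3 tbsp
all-purpose flour: 6 oz × 25/9 × 28.35 g/oz = 472.5 g
cornmeal: 180 g × 25/9 = 500.0 g
butter: 12 tbsp × 25/9 ≈ 33.3 tbsp
plain yogurt: 125 mL × 25/9 ≈ 347.2 mL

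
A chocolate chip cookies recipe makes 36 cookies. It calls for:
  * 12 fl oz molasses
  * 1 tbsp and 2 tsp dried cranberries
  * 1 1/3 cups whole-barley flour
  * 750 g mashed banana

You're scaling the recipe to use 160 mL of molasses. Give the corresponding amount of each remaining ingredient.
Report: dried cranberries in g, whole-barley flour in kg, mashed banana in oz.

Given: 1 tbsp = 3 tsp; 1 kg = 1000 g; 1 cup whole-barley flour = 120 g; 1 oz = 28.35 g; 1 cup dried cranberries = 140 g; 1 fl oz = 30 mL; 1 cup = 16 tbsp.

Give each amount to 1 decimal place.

dried cranberries: 6.5 g; whole-barley flour: 0.1 kg; mashed banana: 11.8 oz

The original recipe has 360 mL of molasses, so the scaling factor is 160 ÷ 360 = 4/9.
dried cranberries: (1 tbsp + 2 tsp = 5/3 tbsp) × 4/9 ÷ 16 tbsp/cup × 140 g/cup ≈ 6.5 g
whole-barley flour: 4/3 cup × 4/9 × 120 g/cup ÷ 1000 g/kg ≈ 0.1 kg
mashed banana: 750 g × 4/9 ÷ 28.35 g/oz ≈ 11.8 oz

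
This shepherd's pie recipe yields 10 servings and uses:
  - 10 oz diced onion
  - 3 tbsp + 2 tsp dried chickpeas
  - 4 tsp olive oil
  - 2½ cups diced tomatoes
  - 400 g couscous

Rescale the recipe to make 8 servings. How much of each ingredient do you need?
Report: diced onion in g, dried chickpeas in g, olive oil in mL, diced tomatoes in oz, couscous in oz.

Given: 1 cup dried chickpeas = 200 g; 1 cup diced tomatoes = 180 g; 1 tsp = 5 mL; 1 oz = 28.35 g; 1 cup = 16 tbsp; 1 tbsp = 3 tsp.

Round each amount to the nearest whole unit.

diced onion: 227 g; dried chickpeas: 37 g; olive oil: 16 mL; diced tomatoes: 13 oz; couscous: 11 oz

Scaling factor: 8/10 = 4/5 = 0.8.
diced onion: 10 oz × 4/5 × 28.35 g/oz ≈ 227 g
dried chickpeas: (3 tbsp + 2 tsp = 11/3 tbsp) × 4/5 ÷ 16 tbsp/cup × 200 g/cup ≈ 37 g
olive oil: 4 tsp × 4/5 × 5 mL/tsp = 16 mL
diced tomatoes: 2.5 cup × 4/5 × 180 g/cup ÷ 28.35 g/oz ≈ 13 oz
couscous: 400 g × 4/5 ÷ 28.35 g/oz ≈ 11 oz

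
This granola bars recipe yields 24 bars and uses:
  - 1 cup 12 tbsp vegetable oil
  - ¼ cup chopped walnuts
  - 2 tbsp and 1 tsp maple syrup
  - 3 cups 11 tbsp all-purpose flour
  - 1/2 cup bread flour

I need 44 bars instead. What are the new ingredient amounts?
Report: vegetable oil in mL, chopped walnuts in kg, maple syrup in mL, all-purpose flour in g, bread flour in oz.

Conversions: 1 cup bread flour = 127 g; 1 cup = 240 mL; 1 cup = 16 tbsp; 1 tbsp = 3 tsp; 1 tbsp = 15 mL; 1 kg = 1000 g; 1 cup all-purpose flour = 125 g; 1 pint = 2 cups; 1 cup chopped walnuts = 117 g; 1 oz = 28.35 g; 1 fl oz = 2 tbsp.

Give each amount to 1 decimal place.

Scaling factor: 44/24 = 11/6.
vegetable oil: (1 cup + 12 tbsp = 1.75 cup) × 11/6 × 240 mL/cup = 770.0 mL
chopped walnuts: 0.25 cup × 11/6 × 117 g/cup ÷ 1000 g/kg ≈ 0.1 kg
maple syrup: (2 tbsp + 1 tsp = 7/3 tbsp) × 11/6 × 15 mL/tbsp ≈ 64.2 mL
all-purpose flour: (3 cup + 11 tbsp = 3.6875 cup) × 11/6 × 125 g/cup ≈ 845.1 g
bread flour: 0.5 cup × 11/6 × 127 g/cup ÷ 28.35 g/oz ≈ 4.1 oz

vegetable oil: 770.0 mL; chopped walnuts: 0.1 kg; maple syrup: 64.2 mL; all-purpose flour: 845.1 g; bread flour: 4.1 oz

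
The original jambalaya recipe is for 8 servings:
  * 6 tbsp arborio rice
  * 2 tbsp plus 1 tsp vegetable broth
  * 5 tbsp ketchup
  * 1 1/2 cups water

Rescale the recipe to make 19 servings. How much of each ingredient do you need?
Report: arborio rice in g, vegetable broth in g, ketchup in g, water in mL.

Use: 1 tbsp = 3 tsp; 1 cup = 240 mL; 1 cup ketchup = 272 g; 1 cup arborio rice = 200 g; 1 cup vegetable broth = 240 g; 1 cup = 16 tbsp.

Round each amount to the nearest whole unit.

arborio rice: 178 g; vegetable broth: 83 g; ketchup: 202 g; water: 855 mL

Scaling factor: 19/8 = 2.375.
arborio rice: 6 tbsp × 19/8 ÷ 16 tbsp/cup × 200 g/cup ≈ 178 g
vegetable broth: (2 tbsp + 1 tsp = 7/3 tbsp) × 19/8 ÷ 16 tbsp/cup × 240 g/cup ≈ 83 g
ketchup: 5 tbsp × 19/8 ÷ 16 tbsp/cup × 272 g/cup ≈ 202 g
water: 1.5 cup × 19/8 × 240 mL/cup = 855 mL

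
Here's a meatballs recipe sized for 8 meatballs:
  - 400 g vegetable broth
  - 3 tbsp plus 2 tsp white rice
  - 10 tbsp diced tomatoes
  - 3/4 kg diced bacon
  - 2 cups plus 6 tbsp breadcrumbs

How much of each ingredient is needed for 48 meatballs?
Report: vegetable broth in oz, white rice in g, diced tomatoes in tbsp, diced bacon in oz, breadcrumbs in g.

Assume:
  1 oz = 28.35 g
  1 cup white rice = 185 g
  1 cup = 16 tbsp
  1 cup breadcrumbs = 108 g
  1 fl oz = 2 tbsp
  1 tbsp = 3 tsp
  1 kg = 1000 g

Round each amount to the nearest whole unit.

vegetable broth: 85 oz; white rice: 254 g; diced tomatoes: 60 tbsp; diced bacon: 159 oz; breadcrumbs: 1539 g

Scaling factor: 48/8 = 6.
vegetable broth: 400 g × 6 ÷ 28.35 g/oz ≈ 85 oz
white rice: (3 tbsp + 2 tsp = 11/3 tbsp) × 6 ÷ 16 tbsp/cup × 185 g/cup ≈ 254 g
diced tomatoes: 10 tbsp × 6 = 60 tbsp
diced bacon: 0.75 kg × 6 × 1000 g/kg ÷ 28.35 g/oz ≈ 159 oz
breadcrumbs: (2 cup + 6 tbsp = 2.375 cup) × 6 × 108 g/cup = 1539 g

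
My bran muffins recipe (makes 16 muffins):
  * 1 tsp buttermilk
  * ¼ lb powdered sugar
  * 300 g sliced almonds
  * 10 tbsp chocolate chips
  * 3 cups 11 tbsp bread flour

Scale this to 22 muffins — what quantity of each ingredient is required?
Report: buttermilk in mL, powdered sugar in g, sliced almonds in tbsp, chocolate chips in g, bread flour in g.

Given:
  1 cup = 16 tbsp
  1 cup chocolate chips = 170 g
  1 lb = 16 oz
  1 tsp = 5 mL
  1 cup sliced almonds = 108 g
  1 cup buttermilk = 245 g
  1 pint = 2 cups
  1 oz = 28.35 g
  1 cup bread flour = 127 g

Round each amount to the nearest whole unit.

Scaling factor: 22/16 = 11/8 = 1.375.
buttermilk: 1 tsp × 11/8 × 5 mL/tsp ≈ 7 mL
powdered sugar: 0.25 lb × 11/8 × 16 oz/lb × 28.35 g/oz ≈ 156 g
sliced almonds: 300 g × 11/8 ÷ 108 g/cup × 16 tbsp/cup ≈ 61 tbsp
chocolate chips: 10 tbsp × 11/8 ÷ 16 tbsp/cup × 170 g/cup ≈ 146 g
bread flour: (3 cup + 11 tbsp = 3.6875 cup) × 11/8 × 127 g/cup ≈ 644 g

buttermilk: 7 mL; powdered sugar: 156 g; sliced almonds: 61 tbsp; chocolate chips: 146 g; bread flour: 644 g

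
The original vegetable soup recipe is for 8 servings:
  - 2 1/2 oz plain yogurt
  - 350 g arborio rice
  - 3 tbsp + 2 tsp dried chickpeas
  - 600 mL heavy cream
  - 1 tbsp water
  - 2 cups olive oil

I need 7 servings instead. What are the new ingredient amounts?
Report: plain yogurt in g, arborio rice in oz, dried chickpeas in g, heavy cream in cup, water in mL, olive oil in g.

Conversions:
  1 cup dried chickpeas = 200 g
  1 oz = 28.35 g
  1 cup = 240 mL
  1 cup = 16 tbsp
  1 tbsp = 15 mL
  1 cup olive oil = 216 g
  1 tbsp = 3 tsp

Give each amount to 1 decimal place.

Scaling factor: 7/8 = 0.875.
plain yogurt: 2.5 oz × 7/8 × 28.35 g/oz ≈ 62.0 g
arborio rice: 350 g × 7/8 ÷ 28.35 g/oz ≈ 10.8 oz
dried chickpeas: (3 tbsp + 2 tsp = 11/3 tbsp) × 7/8 ÷ 16 tbsp/cup × 200 g/cup ≈ 40.1 g
heavy cream: 600 mL × 7/8 ÷ 240 mL/cup ≈ 2.2 cup
water: 1 tbsp × 7/8 × 15 mL/tbsp ≈ 13.1 mL
olive oil: 2 cup × 7/8 × 216 g/cup = 378.0 g

plain yogurt: 62.0 g; arborio rice: 10.8 oz; dried chickpeas: 40.1 g; heavy cream: 2.2 cup; water: 13.1 mL; olive oil: 378.0 g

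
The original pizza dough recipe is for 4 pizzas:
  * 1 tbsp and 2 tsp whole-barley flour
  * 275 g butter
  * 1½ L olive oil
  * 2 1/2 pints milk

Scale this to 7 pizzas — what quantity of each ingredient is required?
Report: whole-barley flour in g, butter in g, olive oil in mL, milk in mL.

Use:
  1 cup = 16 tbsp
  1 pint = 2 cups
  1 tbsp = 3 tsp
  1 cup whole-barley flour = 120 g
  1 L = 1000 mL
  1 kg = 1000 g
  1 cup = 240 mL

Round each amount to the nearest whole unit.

Scaling factor: 7/4 = 1.75.
whole-barley flour: (1 tbsp + 2 tsp = 5/3 tbsp) × 7/4 ÷ 16 tbsp/cup × 120 g/cup ≈ 22 g
butter: 275 g × 7/4 ≈ 481 g
olive oil: 1.5 L × 7/4 × 1000 mL/L = 2625 mL
milk: 2.5 pint × 7/4 × 2 cup/pint × 240 mL/cup = 2100 mL

whole-barley flour: 22 g; butter: 481 g; olive oil: 2625 mL; milk: 2100 mL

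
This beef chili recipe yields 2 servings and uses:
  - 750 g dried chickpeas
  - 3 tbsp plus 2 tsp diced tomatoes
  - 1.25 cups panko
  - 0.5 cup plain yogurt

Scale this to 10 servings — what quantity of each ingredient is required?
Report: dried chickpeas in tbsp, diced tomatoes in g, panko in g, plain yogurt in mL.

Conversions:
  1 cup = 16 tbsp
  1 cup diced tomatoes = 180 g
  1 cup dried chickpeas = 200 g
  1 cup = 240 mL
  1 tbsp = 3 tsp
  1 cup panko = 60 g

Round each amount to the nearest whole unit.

Scaling factor: 10/2 = 5.
dried chickpeas: 750 g × 5 ÷ 200 g/cup × 16 tbsp/cup = 300 tbsp
diced tomatoes: (3 tbsp + 2 tsp = 11/3 tbsp) × 5 ÷ 16 tbsp/cup × 180 g/cup ≈ 206 g
panko: 1.25 cup × 5 × 60 g/cup = 375 g
plain yogurt: 0.5 cup × 5 × 240 mL/cup = 600 mL

dried chickpeas: 300 tbsp; diced tomatoes: 206 g; panko: 375 g; plain yogurt: 600 mL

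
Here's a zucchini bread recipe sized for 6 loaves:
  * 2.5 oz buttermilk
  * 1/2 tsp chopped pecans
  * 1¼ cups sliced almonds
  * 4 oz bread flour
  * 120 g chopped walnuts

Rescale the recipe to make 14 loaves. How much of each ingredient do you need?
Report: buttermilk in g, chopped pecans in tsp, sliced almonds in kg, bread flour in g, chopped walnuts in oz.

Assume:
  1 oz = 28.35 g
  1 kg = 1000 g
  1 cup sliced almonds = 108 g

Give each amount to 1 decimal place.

Scaling factor: 14/6 = 7/3.
buttermilk: 2.5 oz × 7/3 × 28.35 g/oz ≈ 165.4 g
chopped pecans: 0.5 tsp × 7/3 ≈ 1.2 tsp
sliced almonds: 1.25 cup × 7/3 × 108 g/cup ÷ 1000 g/kg ≈ 0.3 kg
bread flour: 4 oz × 7/3 × 28.35 g/oz = 264.6 g
chopped walnuts: 120 g × 7/3 ÷ 28.35 g/oz ≈ 9.9 oz

buttermilk: 165.4 g; chopped pecans: 1.2 tsp; sliced almonds: 0.3 kg; bread flour: 264.6 g; chopped walnuts: 9.9 oz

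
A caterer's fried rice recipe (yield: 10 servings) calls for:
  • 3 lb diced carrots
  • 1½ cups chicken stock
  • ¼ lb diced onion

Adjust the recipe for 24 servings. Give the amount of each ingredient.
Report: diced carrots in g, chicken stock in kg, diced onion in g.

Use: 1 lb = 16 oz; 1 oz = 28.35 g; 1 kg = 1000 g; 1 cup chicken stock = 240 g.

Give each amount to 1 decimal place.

Scaling factor: 24/10 = 12/5 = 2.4.
diced carrots: 3 lb × 12/5 × 16 oz/lb × 28.35 g/oz ≈ 3265.9 g
chicken stock: 1.5 cup × 12/5 × 240 g/cup ÷ 1000 g/kg ≈ 0.9 kg
diced onion: 0.25 lb × 12/5 × 16 oz/lb × 28.35 g/oz ≈ 272.2 g

diced carrots: 3265.9 g; chicken stock: 0.9 kg; diced onion: 272.2 g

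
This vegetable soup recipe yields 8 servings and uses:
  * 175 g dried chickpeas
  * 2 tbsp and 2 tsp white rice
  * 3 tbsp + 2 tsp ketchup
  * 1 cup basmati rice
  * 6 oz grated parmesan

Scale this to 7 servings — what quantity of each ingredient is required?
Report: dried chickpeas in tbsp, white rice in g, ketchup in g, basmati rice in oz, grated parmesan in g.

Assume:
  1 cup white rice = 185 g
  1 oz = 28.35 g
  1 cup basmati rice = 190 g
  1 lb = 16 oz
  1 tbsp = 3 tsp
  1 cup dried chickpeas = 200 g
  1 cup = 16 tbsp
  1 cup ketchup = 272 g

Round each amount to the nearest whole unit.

dried chickpeas: 12 tbsp; white rice: 27 g; ketchup: 55 g; basmati rice: 6 oz; grated parmesan: 149 g

Scaling factor: 7/8 = 0.875.
dried chickpeas: 175 g × 7/8 ÷ 200 g/cup × 16 tbsp/cup ≈ 12 tbsp
white rice: (2 tbsp + 2 tsp = 8/3 tbsp) × 7/8 ÷ 16 tbsp/cup × 185 g/cup ≈ 27 g
ketchup: (3 tbsp + 2 tsp = 11/3 tbsp) × 7/8 ÷ 16 tbsp/cup × 272 g/cup ≈ 55 g
basmati rice: 1 cup × 7/8 × 190 g/cup ÷ 28.35 g/oz ≈ 6 oz
grated parmesan: 6 oz × 7/8 × 28.35 g/oz ≈ 149 g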